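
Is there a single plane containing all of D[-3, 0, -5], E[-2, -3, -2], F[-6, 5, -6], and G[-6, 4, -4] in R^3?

Yes

With D as base: DE = (1, -3, 3), DF = (-3, 5, -1), DG = (-3, 4, 1).
DF × DG = (9, 6, 3).
DE · (DF × DG) = 0.
The scalar triple product vanishes, so the four points are coplanar.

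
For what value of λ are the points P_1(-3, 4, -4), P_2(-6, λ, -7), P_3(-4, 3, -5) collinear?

1

Direction P_1P_3 = (-1, -1, -1). From the x-coordinate of P_2, the parameter along the line is τ = (-6 − (-3))/(-1) = 3.
Then λ = 4 + 3·(-1) = 1.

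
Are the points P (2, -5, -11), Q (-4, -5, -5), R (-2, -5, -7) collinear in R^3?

Yes

PQ = (-6, 0, 6), PR = (-4, 0, 4).
PQ × PR = (0, 0, 0).
The cross product vanishes, so the three points are collinear.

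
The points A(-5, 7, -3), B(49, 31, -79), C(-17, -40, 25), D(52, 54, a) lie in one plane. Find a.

-89

Normal to plane ABC: n = (-2900, -600, -2250); plane equation n·P = 17050.
Requiring n·D = 17050: (-2250)a + (-183200) = 17050.
So a = -89.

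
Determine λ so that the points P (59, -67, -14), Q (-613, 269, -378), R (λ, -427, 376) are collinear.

Direction PQ = (-672, 336, -364). From the y-coordinate of R, the parameter along the line is τ = (-427 − (-67))/336 = -15/14.
Then λ = 59 + (-15/14)·(-672) = 779.

779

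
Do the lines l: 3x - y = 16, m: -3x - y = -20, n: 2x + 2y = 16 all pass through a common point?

Yes

The three lines meet at one point iff the augmented coefficient matrix [aᵢ bᵢ cᵢ] has rank < 3, i.e. its determinant vanishes.
Here the determinant is 0.
It vanishes, so the lines are concurrent at (6, 2).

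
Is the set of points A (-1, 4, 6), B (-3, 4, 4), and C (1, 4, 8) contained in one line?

AB = (-2, 0, -2), AC = (2, 0, 2).
Each component of AC is -1 times the corresponding component of AB, so AC = -1·AB and the points are collinear.

Yes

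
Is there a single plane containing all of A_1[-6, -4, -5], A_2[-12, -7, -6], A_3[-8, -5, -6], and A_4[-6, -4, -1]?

Yes

The four points are coplanar iff the 3×3 determinant with rows A_1A_2, A_1A_3, A_1A_4 is zero.
Rows: (-6, -3, -1), (-2, -1, -1), (0, 0, 4).
Expanding along the first row: (-6)(-4) − (-3)(-8) + (-1)(0) = 0.
Zero determinant ⇒ coplanar.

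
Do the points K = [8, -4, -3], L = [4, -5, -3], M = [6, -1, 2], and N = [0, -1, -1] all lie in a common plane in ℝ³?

A normal to the plane through K, L, M is n = KL × KM = (-5, 20, -14).
The plane has equation n·P = -78. For N: n·N = -6.
-6 ≠ -78, so N is off the plane.

No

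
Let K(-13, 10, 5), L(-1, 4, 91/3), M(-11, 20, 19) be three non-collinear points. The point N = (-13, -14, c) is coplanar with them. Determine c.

Coplanarity requires KL · (KM × KN) = 0.
KL = (12, -6, 76/3), KM = (2, 10, 14); the triple product is linear in c with coefficient 132 and constant term 2156.
Setting it to zero: c = -49/3.

-49/3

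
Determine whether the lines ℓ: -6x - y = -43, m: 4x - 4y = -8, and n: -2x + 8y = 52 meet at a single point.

No

Intersecting ℓ and m: solving the 2×2 system gives (x, y) = (41/7, 55/7).
Substitute into n: (-2)(41/7) + (8)(55/7) = 358/7.
But n requires 52 ≠ 358/7, so the three lines have no common point.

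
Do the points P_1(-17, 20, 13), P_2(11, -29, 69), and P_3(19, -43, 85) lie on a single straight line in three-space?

Yes

P_1P_2 = (28, -49, 56), P_1P_3 = (36, -63, 72).
Each component of P_1P_3 is 9/7 times the corresponding component of P_1P_2, so P_1P_3 = 9/7·P_1P_2 and the points are collinear.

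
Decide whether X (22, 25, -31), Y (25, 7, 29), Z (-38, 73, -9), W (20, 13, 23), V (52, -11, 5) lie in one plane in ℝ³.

Yes

The plane through X, Y, Z has normal n = XY × XZ = (-3276, -3666, -936) and equation n·P = -134706.
Checking the remaining points: n·W = -134706, n·V = -134706.
All equal -134706, so all 5 points lie in one plane.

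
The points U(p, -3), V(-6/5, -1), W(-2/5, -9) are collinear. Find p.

-1

The three points are collinear iff det[UV; UW] = 0.
This determinant is linear in p: (8)p + (8) = 0, so p = -1.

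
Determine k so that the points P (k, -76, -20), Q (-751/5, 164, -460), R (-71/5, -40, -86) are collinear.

Collinearity requires PQ × PR = 0; each component is linear in k.
The y-component gives (374)k + (-18326/5) = 0, so k = 49/5.
The remaining components then also vanish.

49/5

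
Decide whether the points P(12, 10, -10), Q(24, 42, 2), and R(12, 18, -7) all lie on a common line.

No

PQ = (12, 32, 12), PR = (0, 8, 3).
Comparing components 3 and 1: (12)(0) − (12)(3) = -36 ≠ 0, so PQ and PR are not parallel and the points are not collinear.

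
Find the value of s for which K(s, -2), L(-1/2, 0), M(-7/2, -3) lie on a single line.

-5/2

Collinearity: (K − L) must be parallel to (M − L) = (-3, -3).
Cross-multiplying the components: (s − (-1/2))·(-3) = (-2)·(-3).
Solving gives s = -5/2.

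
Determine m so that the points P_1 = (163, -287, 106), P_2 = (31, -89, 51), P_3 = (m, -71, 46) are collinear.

19

Collinearity requires P_1P_2 × P_1P_3 = 0; each component is linear in m.
The y-component gives (-55)m + (1045) = 0, so m = 19.
The remaining components then also vanish.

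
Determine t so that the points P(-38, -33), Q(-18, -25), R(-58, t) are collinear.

Collinearity: (R − P) must be parallel to (Q − P) = (20, 8).
Cross-multiplying the components: (t − (-33))·(20) = (-20)·(8).
Solving gives t = -41.

-41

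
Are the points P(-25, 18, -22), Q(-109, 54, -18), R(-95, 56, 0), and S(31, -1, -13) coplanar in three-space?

With P as base: PQ = (-84, 36, 4), PR = (-70, 38, 22), PS = (56, -19, 9).
PR × PS = (760, 1862, -798).
PQ · (PR × PS) = 0.
The scalar triple product vanishes, so the four points are coplanar.

Yes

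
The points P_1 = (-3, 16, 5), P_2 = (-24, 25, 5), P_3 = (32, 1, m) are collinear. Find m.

Collinearity requires P_1P_2 × P_1P_3 = 0; each component is linear in m.
The x-component gives (9)m + (-45) = 0, so m = 5.
The remaining components then also vanish.

5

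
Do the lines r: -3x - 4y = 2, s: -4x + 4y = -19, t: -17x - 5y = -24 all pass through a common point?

No

Intersecting r and s: solving the 2×2 system gives (x, y) = (17/7, -65/28).
Substitute into t: (-17)(17/7) + (-5)(-65/28) = -831/28.
But t requires -24 ≠ -831/28, so the three lines have no common point.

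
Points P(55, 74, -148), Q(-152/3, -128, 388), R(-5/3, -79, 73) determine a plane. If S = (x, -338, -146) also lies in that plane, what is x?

-68/3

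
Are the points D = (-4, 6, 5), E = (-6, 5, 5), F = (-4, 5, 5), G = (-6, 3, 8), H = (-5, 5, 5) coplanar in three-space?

The plane through D, E, F has normal n = DE × DF = (0, 0, 2) and equation n·P = 10.
Checking the remaining points: n·G = 16, n·H = 10.
Since n·G = 16 ≠ 10, G is off the plane and the points are not all coplanar.

No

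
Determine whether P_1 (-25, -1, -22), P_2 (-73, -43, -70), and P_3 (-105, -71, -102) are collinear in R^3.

Yes

P_1P_2 = (-48, -42, -48), P_1P_3 = (-80, -70, -80).
Each component of P_1P_3 is 5/3 times the corresponding component of P_1P_2, so P_1P_3 = 5/3·P_1P_2 and the points are collinear.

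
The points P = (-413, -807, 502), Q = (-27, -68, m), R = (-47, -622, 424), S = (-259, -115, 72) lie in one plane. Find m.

Normal to plane PRS: n = (-25574, 145368, 224782); plane equation n·X = 6090650.
Requiring n·Q = 6090650: (224782)m + (-9194526) = 6090650.
So m = 68.

68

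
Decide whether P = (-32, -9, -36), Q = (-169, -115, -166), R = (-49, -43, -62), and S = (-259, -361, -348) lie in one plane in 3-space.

No

A normal to the plane through P, Q, R is n = PQ × PR = (-1664, -1352, 2856).
The plane has equation n·X = -37400. For S: n·S = -74840.
-74840 ≠ -37400, so S is off the plane.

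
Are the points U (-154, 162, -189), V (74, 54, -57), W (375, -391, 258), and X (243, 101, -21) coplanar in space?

The four points are coplanar iff the 3×3 determinant with rows UV, UW, UX is zero.
Rows: (228, -108, 132), (529, -553, 447), (397, -61, 168).
Expanding along the first row: (228)(-65637) − (-108)(-88587) + (132)(187272) = 187272.
Nonzero ⇒ not coplanar.

No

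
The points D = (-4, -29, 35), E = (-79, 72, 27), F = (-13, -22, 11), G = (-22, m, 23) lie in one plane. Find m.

Normal to plane DEF: n = (-2368, -1728, 384); plane equation n·P = 73024.
Requiring n·G = 73024: (-1728)m + (60928) = 73024.
So m = -7.

-7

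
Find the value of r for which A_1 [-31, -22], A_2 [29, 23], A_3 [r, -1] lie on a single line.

-3

The three points are collinear iff det[A_1A_2; A_1A_3] = 0.
This determinant is linear in r: (-45)r + (-135) = 0, so r = -3.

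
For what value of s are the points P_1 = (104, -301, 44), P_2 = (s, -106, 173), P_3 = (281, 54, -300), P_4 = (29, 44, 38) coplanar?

Coplanarity ⇔ det[P_1P_2; P_1P_3; P_1P_4] = 0.
Expanding, this is linear in s: (116550)s + (4428900) = 0.
So s = -38.

-38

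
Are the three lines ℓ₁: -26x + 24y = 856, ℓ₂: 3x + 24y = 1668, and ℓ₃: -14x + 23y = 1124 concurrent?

No

Intersecting ℓ₁ and ℓ₂: solving the 2×2 system gives (x, y) = (28, 66).
Substitute into ℓ₃: (-14)(28) + (23)(66) = 1126.
But ℓ₃ requires 1124 ≠ 1126, so the three lines have no common point.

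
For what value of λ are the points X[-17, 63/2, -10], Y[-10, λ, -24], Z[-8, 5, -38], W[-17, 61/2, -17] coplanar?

The points are coplanar iff XY · (XZ × XW) = 0.
Expanding, this is linear in λ: (63)λ + (-756) = 0.
So λ = 12.

12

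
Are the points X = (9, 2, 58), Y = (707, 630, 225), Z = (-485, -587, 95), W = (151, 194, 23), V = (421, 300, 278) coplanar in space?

No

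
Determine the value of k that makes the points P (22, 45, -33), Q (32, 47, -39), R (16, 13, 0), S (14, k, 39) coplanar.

-27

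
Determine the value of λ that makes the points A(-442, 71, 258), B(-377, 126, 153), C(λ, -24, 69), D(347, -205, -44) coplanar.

-56

Normal to plane ABD: n = (-45590, -63215, -61335); plane equation n·P = -161915.
Requiring n·C = -161915: (-45590)λ + (-2714955) = -161915.
So λ = -56.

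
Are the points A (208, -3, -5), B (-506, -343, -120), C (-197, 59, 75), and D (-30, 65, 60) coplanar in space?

Yes

The four points are coplanar iff the 3×3 determinant with rows AB, AC, AD is zero.
Rows: (-714, -340, -115), (-405, 62, 80), (-238, 68, 65).
Expanding along the first row: (-714)(-1410) − (-340)(-7285) + (-115)(-12784) = 0.
Zero determinant ⇒ coplanar.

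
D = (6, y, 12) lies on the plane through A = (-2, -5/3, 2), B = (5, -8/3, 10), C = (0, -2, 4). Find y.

-8/3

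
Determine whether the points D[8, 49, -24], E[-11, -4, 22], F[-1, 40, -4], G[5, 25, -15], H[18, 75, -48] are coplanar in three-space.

Yes

The plane through D, E, F has normal n = DE × DF = (-646, -34, -306) and equation n·P = 510.
Checking the remaining points: n·G = 510, n·H = 510.
All equal 510, so all 5 points lie in one plane.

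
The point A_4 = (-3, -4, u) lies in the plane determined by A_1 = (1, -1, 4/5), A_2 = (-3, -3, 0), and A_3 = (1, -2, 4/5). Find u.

Coplanarity requires A_1A_2 · (A_1A_3 × A_1A_4) = 0.
A_1A_2 = (-4, -2, -4/5), A_1A_3 = (0, -1, 0); the triple product is linear in u with coefficient 4 and constant term 0.
Setting it to zero: u = 0.

0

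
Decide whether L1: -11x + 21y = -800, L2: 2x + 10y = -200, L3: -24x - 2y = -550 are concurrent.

Intersecting L1 and L2: solving the 2×2 system gives (x, y) = (25, -25).
Substitute into L3: (-24)(25) + (-2)(-25) = -550.
This equals -550, so (25, -25) lies on all three lines and they are concurrent.

Yes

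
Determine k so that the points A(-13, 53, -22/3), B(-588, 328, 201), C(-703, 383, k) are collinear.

728/3

Direction AB = (-575, 275, 625/3). From the x-coordinate of C, the parameter along the line is τ = (-703 − (-13))/(-575) = 6/5.
Then k = (-22/3) + 6/5·(625/3) = 728/3.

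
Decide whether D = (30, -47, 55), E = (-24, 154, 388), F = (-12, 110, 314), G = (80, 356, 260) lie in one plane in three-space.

With D as base: DE = (-54, 201, 333), DF = (-42, 157, 259), DG = (50, 403, 205).
DF × DG = (-72192, 21560, -24776).
DE · (DF × DG) = -18480.
Since -18480 ≠ 0, the four points are not coplanar.

No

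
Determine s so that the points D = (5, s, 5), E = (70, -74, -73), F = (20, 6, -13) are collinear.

Direction EF = (-50, 80, 60). From the x-coordinate of D, the parameter along the line is τ = (5 − 70)/(-50) = 13/10.
Then s = (-74) + 13/10·(80) = 30.

30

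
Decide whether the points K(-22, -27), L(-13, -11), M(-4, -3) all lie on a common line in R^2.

No

KL = (9, 16), KM = (18, 24).
If collinear, KM would be a scalar multiple of KL. But (9)·(24) ≠ (16)·(18) (difference -72), so they are not parallel; the points are not collinear.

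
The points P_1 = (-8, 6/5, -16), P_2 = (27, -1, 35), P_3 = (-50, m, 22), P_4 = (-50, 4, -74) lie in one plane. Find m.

44/5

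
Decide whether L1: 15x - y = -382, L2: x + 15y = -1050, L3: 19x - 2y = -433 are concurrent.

No

Intersecting L1 and L2: solving the 2×2 system gives (x, y) = (-30, -68).
Substitute into L3: (19)(-30) + (-2)(-68) = -434.
But L3 requires -433 ≠ -434, so the three lines have no common point.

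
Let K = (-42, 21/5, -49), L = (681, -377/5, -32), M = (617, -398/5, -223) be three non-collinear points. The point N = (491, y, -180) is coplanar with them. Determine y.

-63

A normal to the plane is n = KL × KM = (15275, 137005, -8131).
N lies in the plane iff n · KN = 0.
This gives (137005)y + (8631315) = 0, so y = -63.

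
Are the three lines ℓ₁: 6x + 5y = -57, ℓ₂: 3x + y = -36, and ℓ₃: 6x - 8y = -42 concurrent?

Intersecting ℓ₁ and ℓ₂: solving the 2×2 system gives (x, y) = (-41/3, 5).
Substitute into ℓ₃: (6)(-41/3) + (-8)(5) = -122.
But ℓ₃ requires -42 ≠ -122, so the three lines have no common point.

No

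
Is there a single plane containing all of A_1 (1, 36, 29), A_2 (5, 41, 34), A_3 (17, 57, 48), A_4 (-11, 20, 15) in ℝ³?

Yes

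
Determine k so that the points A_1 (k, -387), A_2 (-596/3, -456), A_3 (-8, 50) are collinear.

-518/3

The three points are collinear iff det[A_1A_2; A_1A_3] = 0.
This determinant is linear in k: (-506)k + (-262108/3) = 0, so k = -518/3.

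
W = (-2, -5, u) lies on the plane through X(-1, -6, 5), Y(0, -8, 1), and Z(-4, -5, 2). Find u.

6

The plane through X, Y, Z has equation 10x + 15y − 5z = -125.
Substituting W: (-5)u + (-95) = -125, so u = 6.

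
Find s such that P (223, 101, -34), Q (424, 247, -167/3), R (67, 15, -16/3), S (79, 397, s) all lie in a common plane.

Normal to plane PQR: n = (2322, -2382, 5490); plane equation n·X = 90564.
Requiring n·S = 90564: (5490)s + (-762216) = 90564.
So s = 466/3.

466/3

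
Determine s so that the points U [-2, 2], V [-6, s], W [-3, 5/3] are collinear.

Collinearity: (V − U) must be parallel to (W − U) = (-1, -1/3).
Cross-multiplying the components: (s − 2)·(-1) = (-4)·(-1/3).
Solving gives s = 2/3.

2/3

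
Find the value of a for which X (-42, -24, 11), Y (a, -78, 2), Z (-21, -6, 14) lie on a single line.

Direction XZ = (21, 18, 3). From the y-coordinate of Y, the parameter along the line is τ = (-78 − (-24))/18 = -3.
Then a = (-42) + (-3)·(21) = -105.

-105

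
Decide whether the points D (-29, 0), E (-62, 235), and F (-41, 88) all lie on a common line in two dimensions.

No

DE = (-33, 235), DF = (-12, 88).
Twice the signed area of △DEF is (-33)(88) − (235)(-12) = -84.
The area is nonzero, so the three points are not collinear.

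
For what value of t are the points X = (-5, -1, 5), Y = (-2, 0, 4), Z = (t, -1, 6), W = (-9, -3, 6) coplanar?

-7

Normal to plane XYW: n = (-1, 1, -2); plane equation n·P = -6.
Requiring n·Z = -6: (-1)t + (-13) = -6.
So t = -7.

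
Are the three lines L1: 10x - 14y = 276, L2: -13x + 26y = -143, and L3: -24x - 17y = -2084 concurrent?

The three lines meet at one point iff the augmented coefficient matrix [aᵢ bᵢ cᵢ] has rank < 3, i.e. its determinant vanishes.
Here the determinant is -1690.
Nonzero, so no common point exists.

No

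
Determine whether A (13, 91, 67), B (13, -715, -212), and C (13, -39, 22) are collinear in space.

Yes

AB = (0, -806, -279), AC = (0, -130, -45).
Each component of AC is 5/31 times the corresponding component of AB, so AC = 5/31·AB and the points are collinear.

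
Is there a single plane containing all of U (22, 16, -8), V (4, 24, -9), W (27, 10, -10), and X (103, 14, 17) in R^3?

Yes

With U as base: UV = (-18, 8, -1), UW = (5, -6, -2), UX = (81, -2, 25).
UW × UX = (-154, -287, 476).
UV · (UW × UX) = 0.
The scalar triple product vanishes, so the four points are coplanar.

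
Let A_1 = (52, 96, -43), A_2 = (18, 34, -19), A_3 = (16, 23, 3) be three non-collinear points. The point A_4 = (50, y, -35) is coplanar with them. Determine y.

90

A normal to the plane is n = A_1A_2 × A_1A_3 = (-1100, 700, 250).
A_4 lies in the plane iff n · A_1A_4 = 0.
This gives (700)y + (-63000) = 0, so y = 90.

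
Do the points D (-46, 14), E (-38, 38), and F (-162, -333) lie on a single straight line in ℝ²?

DE = (8, 24), DF = (-116, -347).
If collinear, DF would be a scalar multiple of DE. But (8)·(-347) ≠ (24)·(-116) (difference 8), so they are not parallel; the points are not collinear.

No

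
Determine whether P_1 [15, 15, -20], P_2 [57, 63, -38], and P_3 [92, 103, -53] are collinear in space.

Yes

P_1P_2 = (42, 48, -18), P_1P_3 = (77, 88, -33).
P_1P_2 × P_1P_3 = (0, 0, 0).
The cross product vanishes, so the three points are collinear.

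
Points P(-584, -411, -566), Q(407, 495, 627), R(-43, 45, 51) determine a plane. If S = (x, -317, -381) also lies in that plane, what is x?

-325

Coplanarity requires PQ · (PR × PS) = 0.
PQ = (991, 906, 1193), PR = (541, 456, 617); the triple product is linear in x with coefficient 14994 and constant term 4873050.
Setting it to zero: x = -325.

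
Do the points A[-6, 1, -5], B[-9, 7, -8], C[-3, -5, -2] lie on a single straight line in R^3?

Yes

AB = (-3, 6, -3), AC = (3, -6, 3).
Each component of AC is -1 times the corresponding component of AB, so AC = -1·AB and the points are collinear.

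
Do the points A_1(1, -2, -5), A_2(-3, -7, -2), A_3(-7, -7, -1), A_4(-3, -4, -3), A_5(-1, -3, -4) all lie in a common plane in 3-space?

No

The plane through A_1, A_2, A_3 has normal n = A_1A_2 × A_1A_3 = (-5, -8, -20) and equation n·P = 111.
Checking the remaining points: n·A_4 = 107, n·A_5 = 109.
Since n·A_4 = 107 ≠ 111, A_4 is off the plane and the points are not all coplanar.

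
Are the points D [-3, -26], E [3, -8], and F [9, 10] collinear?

DE = (6, 18), DF = (12, 36).
Checking proportionality: DF = 2·DE, so the vectors are parallel and the points are collinear.

Yes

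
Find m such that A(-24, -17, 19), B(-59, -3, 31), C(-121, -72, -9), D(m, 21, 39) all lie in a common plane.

35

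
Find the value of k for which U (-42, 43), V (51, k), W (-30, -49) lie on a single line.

-670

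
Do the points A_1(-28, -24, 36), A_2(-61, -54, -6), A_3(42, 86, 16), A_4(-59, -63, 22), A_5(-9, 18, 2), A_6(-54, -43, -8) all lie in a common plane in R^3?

The plane through A_1, A_2, A_3 has normal n = A_1A_2 × A_1A_3 = (5220, -3600, -1530) and equation n·P = -114840.
Checking the remaining points: n·A_4 = -114840, n·A_5 = -114840, n·A_6 = -114840.
All equal -114840, so all 6 points lie in one plane.

Yes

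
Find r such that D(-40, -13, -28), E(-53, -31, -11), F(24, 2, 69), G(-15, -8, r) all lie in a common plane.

Normal to plane DEF: n = (-2001, 2349, 957); plane equation n·P = 22707.
Requiring n·G = 22707: (957)r + (11223) = 22707.
So r = 12.

12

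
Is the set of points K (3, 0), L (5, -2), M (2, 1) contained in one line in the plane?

KL = (2, -2), KM = (-1, 1).
Twice the signed area of △KLM is (2)(1) − (-2)(-1) = 0.
The triangle is degenerate (zero area), so the points are collinear.

Yes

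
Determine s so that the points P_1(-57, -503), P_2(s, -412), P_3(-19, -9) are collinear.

The three points are collinear iff det[P_1P_2; P_1P_3] = 0.
This determinant is linear in s: (494)s + (24700) = 0, so s = -50.

-50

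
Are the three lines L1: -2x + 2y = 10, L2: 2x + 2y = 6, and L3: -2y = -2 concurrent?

No

The three lines meet at one point iff the augmented coefficient matrix [aᵢ bᵢ cᵢ] has rank < 3, i.e. its determinant vanishes.
Here the determinant is -48.
Nonzero, so no common point exists.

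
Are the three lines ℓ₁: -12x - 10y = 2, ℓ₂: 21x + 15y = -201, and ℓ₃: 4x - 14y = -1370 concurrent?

Intersecting ℓ₁ and ℓ₂: solving the 2×2 system gives (x, y) = (-66, 79).
Substitute into ℓ₃: (4)(-66) + (-14)(79) = -1370.
This equals -1370, so (-66, 79) lies on all three lines and they are concurrent.

Yes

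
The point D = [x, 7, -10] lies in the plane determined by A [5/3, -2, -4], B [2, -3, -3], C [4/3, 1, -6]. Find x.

2/3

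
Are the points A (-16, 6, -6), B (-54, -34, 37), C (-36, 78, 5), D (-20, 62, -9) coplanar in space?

Yes

The four points are coplanar iff the 3×3 determinant with rows AB, AC, AD is zero.
Rows: (-38, -40, 43), (-20, 72, 11), (-4, 56, -3).
Expanding along the first row: (-38)(-832) − (-40)(104) + (43)(-832) = 0.
Zero determinant ⇒ coplanar.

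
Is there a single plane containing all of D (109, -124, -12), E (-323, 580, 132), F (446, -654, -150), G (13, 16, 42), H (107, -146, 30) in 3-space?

The plane through D, E, F has normal n = DE × DF = (-20832, -11088, -8288) and equation n·P = -796320.
Checking the remaining points: n·G = -796320, n·H = -858816.
Since n·H = -858816 ≠ -796320, H is off the plane and the points are not all coplanar.

No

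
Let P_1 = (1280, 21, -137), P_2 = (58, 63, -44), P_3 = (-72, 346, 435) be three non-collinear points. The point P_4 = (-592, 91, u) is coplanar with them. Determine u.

A normal to the plane is n = P_1P_2 × P_1P_3 = (-6201, 573248, -340366).
P_4 lies in the plane iff n · P_1P_4 = 0.
This gives (-340366)u + (5105490) = 0, so u = 15.

15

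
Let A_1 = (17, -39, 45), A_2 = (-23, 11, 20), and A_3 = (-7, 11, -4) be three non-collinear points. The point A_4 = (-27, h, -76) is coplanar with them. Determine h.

Coplanarity requires A_1A_2 · (A_1A_3 × A_1A_4) = 0.
A_1A_2 = (-40, 50, -25), A_1A_3 = (-24, 50, -49); the triple product is linear in h with coefficient -1360 and constant term 96560.
Setting it to zero: h = 71.

71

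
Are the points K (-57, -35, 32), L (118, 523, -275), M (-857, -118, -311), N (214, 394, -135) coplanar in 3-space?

No

A normal to the plane through K, L, M is n = KL × KM = (-216875, 305625, 431875).
The plane has equation n·P = 15485000. For N: n·N = 15701875.
15701875 ≠ 15485000, so N is off the plane.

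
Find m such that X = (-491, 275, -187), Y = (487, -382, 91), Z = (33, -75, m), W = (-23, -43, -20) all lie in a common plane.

-57

The points are coplanar iff XY · (XZ × XW) = 0.
Expanding, this is linear in m: (3528)m + (201096) = 0.
So m = -57.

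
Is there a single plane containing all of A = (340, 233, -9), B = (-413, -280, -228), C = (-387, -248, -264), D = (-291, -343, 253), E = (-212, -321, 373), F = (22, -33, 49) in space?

Yes

The plane through A, B, C has normal n = AB × AC = (25476, -32802, -10758) and equation n·P = 1115796.
Checking the remaining points: n·D = 1115796, n·E = 1115796, n·F = 1115796.
All equal 1115796, so all 6 points lie in one plane.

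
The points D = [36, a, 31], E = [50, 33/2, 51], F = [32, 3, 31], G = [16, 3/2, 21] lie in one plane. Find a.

The points are coplanar iff DE · (DF × DG) = 0.
Expanding, this is linear in a: (-140)a + (0) = 0.
So a = 0.

0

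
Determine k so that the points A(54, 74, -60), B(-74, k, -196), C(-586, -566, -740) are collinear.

Collinearity requires AB × AC = 0; each component is linear in k.
The x-component gives (-680)k + (-36720) = 0, so k = -54.
The remaining components then also vanish.

-54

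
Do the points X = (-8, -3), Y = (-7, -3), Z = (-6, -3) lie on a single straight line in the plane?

Yes

XY = (1, 0), XZ = (2, 0).
Twice the signed area of △XYZ is (1)(0) − (0)(2) = 0.
The triangle is degenerate (zero area), so the points are collinear.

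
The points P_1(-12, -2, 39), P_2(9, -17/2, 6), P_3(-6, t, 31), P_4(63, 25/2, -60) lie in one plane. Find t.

-1

Normal to plane P_1P_2P_4: n = (1122, -396, 792); plane equation n·P = 18216.
Requiring n·P_3 = 18216: (-396)t + (17820) = 18216.
So t = -1.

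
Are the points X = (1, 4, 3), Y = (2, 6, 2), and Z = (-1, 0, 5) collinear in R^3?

XY = (1, 2, -1), XZ = (-2, -4, 2).
Each component of XZ is -2 times the corresponding component of XY, so XZ = -2·XY and the points are collinear.

Yes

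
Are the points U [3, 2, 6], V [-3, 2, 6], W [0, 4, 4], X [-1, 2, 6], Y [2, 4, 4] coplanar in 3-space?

Yes

The plane through U, V, W has normal n = UV × UW = (0, -12, -12) and equation n·P = -96.
Checking the remaining points: n·X = -96, n·Y = -96.
All equal -96, so all 5 points lie in one plane.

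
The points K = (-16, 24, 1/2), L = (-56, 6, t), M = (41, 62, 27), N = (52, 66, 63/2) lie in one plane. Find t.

The points are coplanar iff KL · (KM × KN) = 0.
Expanding, this is linear in t: (-190)t + (-3135) = 0.
So t = -33/2.

-33/2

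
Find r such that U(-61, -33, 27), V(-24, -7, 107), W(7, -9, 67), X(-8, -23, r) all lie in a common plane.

19

Normal to plane UVW: n = (-880, 3960, -880); plane equation n·P = -100760.
Requiring n·X = -100760: (-880)r + (-84040) = -100760.
So r = 19.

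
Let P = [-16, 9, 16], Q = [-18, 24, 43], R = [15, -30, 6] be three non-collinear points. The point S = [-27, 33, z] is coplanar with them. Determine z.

41

The plane through P, Q, R has equation 903x + 817y − 387z = -13287.
Substituting S: (-387)z + (2580) = -13287, so z = 41.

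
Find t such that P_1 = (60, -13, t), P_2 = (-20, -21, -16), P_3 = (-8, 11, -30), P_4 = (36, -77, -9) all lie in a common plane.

The points are coplanar iff P_1P_2 · (P_1P_3 × P_1P_4) = 0.
Expanding, this is linear in t: (2464)t + (91168) = 0.
So t = -37.

-37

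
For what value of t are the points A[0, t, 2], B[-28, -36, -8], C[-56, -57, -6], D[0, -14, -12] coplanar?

-21

Coplanarity ⇔ det[AB; AC; AD] = 0.
Expanding, this is linear in t: (56)t + (1176) = 0.
So t = -21.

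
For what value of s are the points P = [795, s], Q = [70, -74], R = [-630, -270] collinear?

129

The three points are collinear iff det[PQ; PR] = 0.
This determinant is linear in s: (-700)s + (90300) = 0, so s = 129.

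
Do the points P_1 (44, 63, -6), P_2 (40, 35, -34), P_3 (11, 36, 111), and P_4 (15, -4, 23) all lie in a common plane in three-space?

With P_1 as base: P_1P_2 = (-4, -28, -28), P_1P_3 = (-33, -27, 117), P_1P_4 = (-29, -67, 29).
P_1P_3 × P_1P_4 = (7056, -2436, 1428).
P_1P_2 · (P_1P_3 × P_1P_4) = 0.
The scalar triple product vanishes, so the four points are coplanar.

Yes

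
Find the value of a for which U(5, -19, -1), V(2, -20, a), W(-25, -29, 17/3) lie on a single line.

Collinearity requires UV × UW = 0; each component is linear in a.
The x-component gives (10)a + (10/3) = 0, so a = -1/3.
The remaining components then also vanish.

-1/3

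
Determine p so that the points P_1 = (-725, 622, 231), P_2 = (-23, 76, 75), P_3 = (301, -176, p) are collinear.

3

Direction P_1P_2 = (702, -546, -156). From the x-coordinate of P_3, the parameter along the line is τ = (301 − (-725))/702 = 19/13.
Then p = 231 + 19/13·(-156) = 3.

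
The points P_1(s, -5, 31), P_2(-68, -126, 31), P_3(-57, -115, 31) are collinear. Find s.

Direction P_2P_3 = (11, 11, 0). From the y-coordinate of P_1, the parameter along the line is τ = (-5 − (-126))/11 = 11.
Then s = (-68) + 11·(11) = 53.

53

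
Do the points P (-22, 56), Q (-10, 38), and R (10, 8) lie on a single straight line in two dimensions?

Yes

PQ = (12, -18), PR = (32, -48).
det[PQ; PR] = (12)(-48) − (-18)(32) = 0.
The determinant is zero, so the points are collinear.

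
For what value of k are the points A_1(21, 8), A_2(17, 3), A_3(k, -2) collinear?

The three points are collinear iff det[A_1A_2; A_1A_3] = 0.
This determinant is linear in k: (5)k + (-65) = 0, so k = 13.

13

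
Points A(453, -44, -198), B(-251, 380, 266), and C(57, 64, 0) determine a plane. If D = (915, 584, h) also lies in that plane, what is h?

Coplanarity requires AB · (AC × AD) = 0.
AB = (-704, 424, 464), AC = (-396, 108, 198); the triple product is linear in h with coefficient 91872 and constant term 5971680.
Setting it to zero: h = -65.

-65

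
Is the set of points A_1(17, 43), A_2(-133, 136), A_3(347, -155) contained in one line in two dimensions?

A_1A_2 = (-150, 93), A_1A_3 = (330, -198).
Twice the signed area of △A_1A_2A_3 is (-150)(-198) − (93)(330) = -990.
The area is nonzero, so the three points are not collinear.

No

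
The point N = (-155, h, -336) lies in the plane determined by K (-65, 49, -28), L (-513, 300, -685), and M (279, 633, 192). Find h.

Coplanarity requires KL · (KM × KN) = 0.
KL = (-448, 251, -657), KM = (344, 584, 220); the triple product is linear in h with coefficient -127448 and constant term 73919840.
Setting it to zero: h = 580.

580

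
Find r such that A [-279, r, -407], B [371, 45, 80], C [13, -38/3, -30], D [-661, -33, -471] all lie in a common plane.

146/3

Coplanarity ⇔ det[AB; AC; AD] = 0.
Expanding, this is linear in r: (83738)r + (-12225748/3) = 0.
So r = 146/3.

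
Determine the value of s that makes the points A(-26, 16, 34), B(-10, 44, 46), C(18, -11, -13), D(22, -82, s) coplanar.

-70

The points are coplanar iff AB · (AC × AD) = 0.
Expanding, this is linear in s: (-1664)s + (-116480) = 0.
So s = -70.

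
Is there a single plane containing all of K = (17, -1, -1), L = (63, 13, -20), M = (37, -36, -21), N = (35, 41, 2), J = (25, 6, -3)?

Yes

The plane through K, L, M has normal n = KL × KM = (-945, 540, -1890) and equation n·P = -14715.
Checking the remaining points: n·N = -14715, n·J = -14715.
All equal -14715, so all 5 points lie in one plane.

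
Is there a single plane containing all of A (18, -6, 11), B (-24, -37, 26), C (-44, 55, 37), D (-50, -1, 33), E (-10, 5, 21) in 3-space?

The plane through A, B, C has normal n = AB × AC = (-1721, 162, -4484) and equation n·P = -81274.
Checking the remaining points: n·D = -62084, n·E = -76144.
Since n·D = -62084 ≠ -81274, D is off the plane and the points are not all coplanar.

No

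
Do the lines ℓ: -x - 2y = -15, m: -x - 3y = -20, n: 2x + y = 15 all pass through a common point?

Yes

Intersecting ℓ and m: solving the 2×2 system gives (x, y) = (5, 5).
Substitute into n: (2)(5) + (1)(5) = 15.
This equals 15, so (5, 5) lies on all three lines and they are concurrent.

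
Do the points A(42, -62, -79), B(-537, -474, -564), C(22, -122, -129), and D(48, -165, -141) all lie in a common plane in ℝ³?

No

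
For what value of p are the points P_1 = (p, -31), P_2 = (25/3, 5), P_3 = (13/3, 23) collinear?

The three points are collinear iff det[P_1P_2; P_1P_3] = 0.
This determinant is linear in p: (-18)p + (294) = 0, so p = 49/3.

49/3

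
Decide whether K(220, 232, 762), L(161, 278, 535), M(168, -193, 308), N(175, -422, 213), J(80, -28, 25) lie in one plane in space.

No

The plane through K, L, M has normal n = KL × KM = (-117359, -14982, 27467) and equation n·P = -8364950.
Checking the remaining points: n·N = -8364950, n·J = -8282549.
Since n·J = -8282549 ≠ -8364950, J is off the plane and the points are not all coplanar.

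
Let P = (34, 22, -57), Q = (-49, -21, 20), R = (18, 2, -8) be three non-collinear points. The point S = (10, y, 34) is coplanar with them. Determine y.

-14

The plane through P, Q, R has equation −567x + 2835y + 972z = -12312.
Substituting S: (2835)y + (27378) = -12312, so y = -14.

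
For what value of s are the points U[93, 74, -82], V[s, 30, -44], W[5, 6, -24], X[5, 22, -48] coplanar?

37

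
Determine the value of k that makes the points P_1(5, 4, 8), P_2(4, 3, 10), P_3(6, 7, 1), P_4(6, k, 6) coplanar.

5

Coplanarity ⇔ det[P_1P_2; P_1P_3; P_1P_4] = 0.
Expanding, this is linear in k: (-5)k + (25) = 0.
So k = 5.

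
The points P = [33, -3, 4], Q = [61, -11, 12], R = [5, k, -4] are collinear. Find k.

Collinearity requires PQ × PR = 0; each component is linear in k.
The x-component gives (-8)k + (40) = 0, so k = 5.
The remaining components then also vanish.

5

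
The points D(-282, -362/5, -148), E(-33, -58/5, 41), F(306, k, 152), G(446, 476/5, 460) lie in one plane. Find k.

98

Coplanarity ⇔ det[DE; DF; DG] = 0.
Expanding, this is linear in k: (13800)k + (-1352400) = 0.
So k = 98.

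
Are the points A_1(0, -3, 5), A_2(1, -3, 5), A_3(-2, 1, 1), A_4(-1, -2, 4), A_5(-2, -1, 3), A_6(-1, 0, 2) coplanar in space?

Yes

The plane through A_1, A_2, A_3 has normal n = A_1A_2 × A_1A_3 = (0, 4, 4) and equation n·P = 8.
Checking the remaining points: n·A_4 = 8, n·A_5 = 8, n·A_6 = 8.
All equal 8, so all 6 points lie in one plane.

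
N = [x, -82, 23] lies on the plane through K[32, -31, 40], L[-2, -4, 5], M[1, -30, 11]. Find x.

7

Coplanarity requires KL · (KM × KN) = 0.
KL = (-34, 27, -35), KM = (-31, 1, -29); the triple product is linear in x with coefficient -748 and constant term 5236.
Setting it to zero: x = 7.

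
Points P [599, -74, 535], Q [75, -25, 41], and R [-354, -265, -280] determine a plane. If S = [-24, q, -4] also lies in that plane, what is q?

-178

Coplanarity requires PQ · (PR × PS) = 0.
PQ = (-524, 49, -494), PR = (-953, -191, -815); the triple product is linear in q with coefficient 43722 and constant term 7782516.
Setting it to zero: q = -178.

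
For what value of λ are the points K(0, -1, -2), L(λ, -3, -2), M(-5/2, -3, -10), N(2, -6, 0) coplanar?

1/2

Normal to plane KMN: n = (-44, -11, 33/2); plane equation n·P = -22.
Requiring n·L = -22: (-44)λ + (0) = -22.
So λ = 1/2.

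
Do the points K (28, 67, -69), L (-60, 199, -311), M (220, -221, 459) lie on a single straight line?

Yes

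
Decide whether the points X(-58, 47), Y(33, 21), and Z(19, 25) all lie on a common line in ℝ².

XY = (91, -26), XZ = (77, -22).
det[XY; XZ] = (91)(-22) − (-26)(77) = 0.
The determinant is zero, so the points are collinear.

Yes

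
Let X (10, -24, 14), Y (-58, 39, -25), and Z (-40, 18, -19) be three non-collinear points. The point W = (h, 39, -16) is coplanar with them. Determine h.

Coplanarity requires XY · (XZ × XW) = 0.
XY = (-68, 63, -39), XZ = (-50, 42, -33); the triple product is linear in h with coefficient -441 and constant term -22932.
Setting it to zero: h = -52.

-52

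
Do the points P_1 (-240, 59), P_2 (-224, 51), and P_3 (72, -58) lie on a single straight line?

No

P_1P_2 = (16, -8), P_1P_3 = (312, -117).
If collinear, P_1P_3 would be a scalar multiple of P_1P_2. But (16)·(-117) ≠ (-8)·(312) (difference 624), so they are not parallel; the points are not collinear.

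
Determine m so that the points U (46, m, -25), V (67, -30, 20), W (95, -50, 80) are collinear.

-15

Direction VW = (28, -20, 60). From the x-coordinate of U, the parameter along the line is τ = (46 − 67)/28 = -3/4.
Then m = (-30) + (-3/4)·(-20) = -15.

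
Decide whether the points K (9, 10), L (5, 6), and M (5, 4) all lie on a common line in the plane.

No

KL = (-4, -4), KM = (-4, -6).
det[KL; KM] = (-4)(-6) − (-4)(-4) = 8.
The determinant is nonzero, so they are not collinear.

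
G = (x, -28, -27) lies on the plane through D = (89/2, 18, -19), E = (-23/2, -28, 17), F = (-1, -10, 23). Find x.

A normal to the plane is n = DE × DF = (-924, 714, -525).
G lies in the plane iff n · DG = 0.
This gives (-924)x + (12474) = 0, so x = 27/2.

27/2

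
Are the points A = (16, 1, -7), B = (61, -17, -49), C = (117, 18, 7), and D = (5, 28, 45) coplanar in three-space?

No

The four points are coplanar iff the 3×3 determinant with rows AB, AC, AD is zero.
Rows: (45, -18, -42), (101, 17, 14), (-11, 27, 52).
Expanding along the first row: (45)(506) − (-18)(5406) + (-42)(2914) = -2310.
Nonzero ⇒ not coplanar.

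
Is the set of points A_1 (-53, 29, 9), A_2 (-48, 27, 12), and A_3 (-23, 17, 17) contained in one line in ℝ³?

No

A_1A_2 = (5, -2, 3), A_1A_3 = (30, -12, 8).
A_1A_2 × A_1A_3 = (20, 50, 0).
The cross product is nonzero, so the points do not lie on one line.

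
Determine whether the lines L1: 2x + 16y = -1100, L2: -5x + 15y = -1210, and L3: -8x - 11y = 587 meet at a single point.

Intersecting L1 and L2: solving the 2×2 system gives (x, y) = (26, -72).
Substitute into L3: (-8)(26) + (-11)(-72) = 584.
But L3 requires 587 ≠ 584, so the three lines have no common point.

No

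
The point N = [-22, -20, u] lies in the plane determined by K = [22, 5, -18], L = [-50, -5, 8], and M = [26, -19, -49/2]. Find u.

-6

A normal to the plane is n = KL × KM = (689, -364, 1768).
N lies in the plane iff n · KN = 0.
This gives (1768)u + (10608) = 0, so u = -6.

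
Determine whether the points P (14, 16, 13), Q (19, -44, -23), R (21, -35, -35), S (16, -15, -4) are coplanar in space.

A normal to the plane through P, Q, R is n = PQ × PR = (1044, -12, 165).
The plane has equation n·X = 16569. For S: n·S = 16224.
16224 ≠ 16569, so S is off the plane.

No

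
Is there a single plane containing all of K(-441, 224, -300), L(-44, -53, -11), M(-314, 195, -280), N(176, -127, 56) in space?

The four points are coplanar iff the 3×3 determinant with rows KL, KM, KN is zero.
Rows: (397, -277, 289), (127, -29, 20), (617, -351, 356).
Expanding along the first row: (397)(-3304) − (-277)(32872) + (289)(-26684) = 82180.
Nonzero ⇒ not coplanar.

No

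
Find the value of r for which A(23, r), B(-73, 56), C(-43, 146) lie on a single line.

344

The three points are collinear iff det[AB; AC] = 0.
This determinant is linear in r: (30)r + (-10320) = 0, so r = 344.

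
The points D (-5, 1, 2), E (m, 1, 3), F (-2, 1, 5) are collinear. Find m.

-4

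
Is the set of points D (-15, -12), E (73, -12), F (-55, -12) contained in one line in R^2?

DE = (88, 0), DF = (-40, 0).
Checking proportionality: DF = -5/11·DE, so the vectors are parallel and the points are collinear.

Yes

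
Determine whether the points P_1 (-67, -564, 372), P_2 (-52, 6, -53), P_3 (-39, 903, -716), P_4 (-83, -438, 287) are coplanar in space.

No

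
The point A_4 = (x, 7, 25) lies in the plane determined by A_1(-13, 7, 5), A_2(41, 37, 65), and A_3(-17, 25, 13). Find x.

The plane through A_1, A_2, A_3 has equation −840x − 672y + 1092z = 11676.
Substituting A_4: (-840)x + (22596) = 11676, so x = 13.

13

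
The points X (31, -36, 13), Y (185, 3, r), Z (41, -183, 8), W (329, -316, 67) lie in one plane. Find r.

Normal to plane XZW: n = (-9338, -2030, 41006); plane equation n·P = 316680.
Requiring n·Y = 316680: (41006)r + (-1733620) = 316680.
So r = 50.

50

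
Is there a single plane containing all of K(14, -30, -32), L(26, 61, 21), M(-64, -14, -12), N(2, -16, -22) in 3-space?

The four points are coplanar iff the 3×3 determinant with rows KL, KM, KN is zero.
Rows: (12, 91, 53), (-78, 16, 20), (-12, 14, 10).
Expanding along the first row: (12)(-120) − (91)(-540) + (53)(-900) = 0.
Zero determinant ⇒ coplanar.

Yes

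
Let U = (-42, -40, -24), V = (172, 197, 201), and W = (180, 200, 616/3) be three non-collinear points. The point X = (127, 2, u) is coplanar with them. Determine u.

158/3

A normal to the plane is n = UV × UW = (352, 2618/3, -1254).
X lies in the plane iff n · UX = 0.
This gives (-1254)u + (66044) = 0, so u = 158/3.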